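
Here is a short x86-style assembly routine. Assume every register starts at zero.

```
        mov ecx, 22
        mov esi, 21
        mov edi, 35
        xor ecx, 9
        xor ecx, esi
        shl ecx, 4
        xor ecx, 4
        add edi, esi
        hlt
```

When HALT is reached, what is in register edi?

56

mov ecx, 22 → ecx=22
mov esi, 21 → esi=21
mov edi, 35 → edi=35
xor ecx, 9 → ecx=22^9=31
xor ecx, esi → ecx=31^21=10
shl ecx, 4 → ecx=10<<4=160
xor ecx, 4 → ecx=160^4=164
add edi, esi → edi=35+21=56
halt.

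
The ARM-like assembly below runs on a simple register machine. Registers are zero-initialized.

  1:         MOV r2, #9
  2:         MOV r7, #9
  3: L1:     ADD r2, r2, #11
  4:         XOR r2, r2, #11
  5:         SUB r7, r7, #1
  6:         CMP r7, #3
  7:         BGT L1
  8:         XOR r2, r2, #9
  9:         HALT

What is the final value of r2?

after MOV r2, #9: r2=9
after MOV r7, #9: r7=9
after ADD r2, r2, #11: r2=9+11=20
after XOR r2, r2, #11: r2=20^11=31
after SUB r7, r7, #1: r7=9-1=8
CMP r7, #3  (cmp 8,3)
BGT L1: taken
after ADD r2, r2, #11: r2=31+11=42
after XOR r2, r2, #11: r2=42^11=33
after SUB r7, r7, #1: r7=8-1=7
CMP r7, #3  (cmp 7,3)
BGT L1: taken
after ADD r2, r2, #11: r2=33+11=44
after XOR r2, r2, #11: r2=44^11=39
after SUB r7, r7, #1: r7=7-1=6
CMP r7, #3  (cmp 6,3)
BGT L1: taken
after ADD r2, r2, #11: r2=39+11=50
after XOR r2, r2, #11: r2=50^11=57
after SUB r7, r7, #1: r7=6-1=5
CMP r7, #3  (cmp 5,3)
BGT L1: taken
after ADD r2, r2, #11: r2=57+11=68
after XOR r2, r2, #11: r2=68^11=79
after SUB r7, r7, #1: r7=5-1=4
CMP r7, #3  (cmp 4,3)
BGT L1: taken
after ADD r2, r2, #11: r2=79+11=90
after XOR r2, r2, #11: r2=90^11=81
after SUB r7, r7, #1: r7=4-1=3
CMP r7, #3  (cmp 3,3)
BGT L1: not taken
after XOR r2, r2, #9: r2=81^9=88
halt.

88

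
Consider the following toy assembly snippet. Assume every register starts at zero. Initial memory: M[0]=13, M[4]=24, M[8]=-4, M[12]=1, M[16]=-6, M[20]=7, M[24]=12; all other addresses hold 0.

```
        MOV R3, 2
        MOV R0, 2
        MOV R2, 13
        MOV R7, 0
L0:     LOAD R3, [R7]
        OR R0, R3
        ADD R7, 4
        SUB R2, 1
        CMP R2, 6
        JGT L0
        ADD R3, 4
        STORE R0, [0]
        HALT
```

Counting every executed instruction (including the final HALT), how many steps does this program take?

49

R3=2
R0=2
R2=13
R7=0
R3=M[0]=13
R0=2|13=15
R7=0+4=4
R2=13-1=12
CMP R2, 6  (cmp 12,6)
JGT L0: taken
R3=M[4]=24
R0=15|24=31
R7=4+4=8
R2=12-1=11
CMP R2, 6  (cmp 11,6)
JGT L0: taken
R3=M[8]=-4
R0=31|(-4)=-1
R7=8+4=12
R2=11-1=10
CMP R2, 6  (cmp 10,6)
JGT L0: taken
R3=M[12]=1
R0=(-1)|1=-1
R7=12+4=16
R2=10-1=9
CMP R2, 6  (cmp 9,6)
JGT L0: taken
R3=M[16]=-6
R0=(-1)|(-6)=-1
R7=16+4=20
R2=9-1=8
CMP R2, 6  (cmp 8,6)
JGT L0: taken
R3=M[20]=7
R0=(-1)|7=-1
R7=20+4=24
R2=8-1=7
CMP R2, 6  (cmp 7,6)
JGT L0: taken
R3=M[24]=12
R0=(-1)|12=-1
R7=24+4=28
R2=7-1=6
CMP R2, 6  (cmp 6,6)
JGT L0: not taken
R3=12+4=16
STORE R0, [0] → M[0]=-1
halt.
Total executed instructions: 49.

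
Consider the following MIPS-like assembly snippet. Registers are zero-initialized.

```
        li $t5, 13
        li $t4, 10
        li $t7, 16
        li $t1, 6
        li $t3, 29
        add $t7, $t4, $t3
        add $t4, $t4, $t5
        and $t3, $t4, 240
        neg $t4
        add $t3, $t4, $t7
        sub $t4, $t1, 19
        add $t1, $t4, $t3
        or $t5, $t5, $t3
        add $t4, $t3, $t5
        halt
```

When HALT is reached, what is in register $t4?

$t5=13
$t4=10
$t7=16
$t1=6
$t3=29
$t7=10+29=39
$t4=10+13=23
$t3=23&240=16
$t4=-(23)=-23
$t3=(-23)+39=16
$t4=6-19=-13
$t1=(-13)+16=3
$t5=13|16=29
$t4=16+29=45
halt.

45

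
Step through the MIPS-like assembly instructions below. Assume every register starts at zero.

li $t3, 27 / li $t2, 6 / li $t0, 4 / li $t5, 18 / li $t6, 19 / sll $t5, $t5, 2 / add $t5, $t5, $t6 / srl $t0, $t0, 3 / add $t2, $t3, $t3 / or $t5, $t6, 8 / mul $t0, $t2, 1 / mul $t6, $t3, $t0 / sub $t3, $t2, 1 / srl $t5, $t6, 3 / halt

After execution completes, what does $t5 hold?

li $t3, 27 → $t3=27
li $t2, 6 → $t2=6
li $t0, 4 → $t0=4
li $t5, 18 → $t5=18
li $t6, 19 → $t6=19
sll $t5, $t5, 2 → $t5=18<<2=72
add $t5, $t5, $t6 → $t5=72+19=91
srl $t0, $t0, 3 → $t0=4>>3=0
add $t2, $t3, $t3 → $t2=27+27=54
or $t5, $t6, 8 → $t5=19|8=27
mul $t0, $t2, 1 → $t0=54*1=54
mul $t6, $t3, $t0 → $t6=27*54=1458
sub $t3, $t2, 1 → $t3=54-1=53
srl $t5, $t6, 3 → $t5=1458>>3=182
halt.

182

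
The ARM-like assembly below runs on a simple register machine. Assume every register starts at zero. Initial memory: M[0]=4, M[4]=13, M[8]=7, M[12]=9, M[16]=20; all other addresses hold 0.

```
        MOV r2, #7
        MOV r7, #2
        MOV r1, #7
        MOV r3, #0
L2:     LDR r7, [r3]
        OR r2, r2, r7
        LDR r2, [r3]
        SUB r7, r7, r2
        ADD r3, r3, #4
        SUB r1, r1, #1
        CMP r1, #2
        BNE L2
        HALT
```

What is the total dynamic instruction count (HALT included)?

45

MOV r2, #7 → r2=7
MOV r7, #2 → r7=2
MOV r1, #7 → r1=7
MOV r3, #0 → r3=0
LDR r7, [r3] → r7=M[0]=4
OR r2, r2, r7 → r2=7|4=7
LDR r2, [r3] → r2=M[0]=4
SUB r7, r7, r2 → r7=4-4=0
ADD r3, r3, #4 → r3=0+4=4
SUB r1, r1, #1 → r1=7-1=6
CMP r1, #2  (cmp 6,2)
BNE L2: taken
LDR r7, [r3] → r7=M[4]=13
OR r2, r2, r7 → r2=4|13=13
LDR r2, [r3] → r2=M[4]=13
SUB r7, r7, r2 → r7=13-13=0
ADD r3, r3, #4 → r3=4+4=8
SUB r1, r1, #1 → r1=6-1=5
CMP r1, #2  (cmp 5,2)
BNE L2: taken
LDR r7, [r3] → r7=M[8]=7
OR r2, r2, r7 → r2=13|7=15
LDR r2, [r3] → r2=M[8]=7
SUB r7, r7, r2 → r7=7-7=0
ADD r3, r3, #4 → r3=8+4=12
SUB r1, r1, #1 → r1=5-1=4
CMP r1, #2  (cmp 4,2)
BNE L2: taken
LDR r7, [r3] → r7=M[12]=9
OR r2, r2, r7 → r2=7|9=15
LDR r2, [r3] → r2=M[12]=9
SUB r7, r7, r2 → r7=9-9=0
ADD r3, r3, #4 → r3=12+4=16
SUB r1, r1, #1 → r1=4-1=3
CMP r1, #2  (cmp 3,2)
BNE L2: taken
LDR r7, [r3] → r7=M[16]=20
OR r2, r2, r7 → r2=9|20=29
LDR r2, [r3] → r2=M[16]=20
SUB r7, r7, r2 → r7=20-20=0
ADD r3, r3, #4 → r3=16+4=20
SUB r1, r1, #1 → r1=3-1=2
CMP r1, #2  (cmp 2,2)
BNE L2: not taken
halt.
Total executed instructions: 45.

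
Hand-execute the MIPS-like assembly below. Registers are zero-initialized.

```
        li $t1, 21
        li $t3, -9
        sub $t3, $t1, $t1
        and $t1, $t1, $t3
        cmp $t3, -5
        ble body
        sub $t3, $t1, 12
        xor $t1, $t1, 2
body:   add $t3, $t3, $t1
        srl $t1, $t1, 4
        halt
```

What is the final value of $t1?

$t1=21
$t3=-9
$t3=21-21=0
$t1=21&0=0
cmp $t3, -5  (cmp 0,-5)
ble body: not taken
$t3=0-12=-12
$t1=0^2=2
$t3=(-12)+2=-10
$t1=2>>4=0
halt.

0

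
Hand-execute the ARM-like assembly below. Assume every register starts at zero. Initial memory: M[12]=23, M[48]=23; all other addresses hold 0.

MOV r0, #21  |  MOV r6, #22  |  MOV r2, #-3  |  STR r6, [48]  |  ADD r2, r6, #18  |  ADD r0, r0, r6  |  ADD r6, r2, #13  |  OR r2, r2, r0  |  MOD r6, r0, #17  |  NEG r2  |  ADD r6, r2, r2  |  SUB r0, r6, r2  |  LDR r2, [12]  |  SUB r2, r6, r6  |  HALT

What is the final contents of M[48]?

after MOV r0, #21: r0=21
after MOV r6, #22: r6=22
after MOV r2, #-3: r2=-3
STR r6, [48] → M[48]=22
after ADD r2, r6, #18: r2=22+18=40
after ADD r0, r0, r6: r0=21+22=43
after ADD r6, r2, #13: r6=40+13=53
after OR r2, r2, r0: r2=40|43=43
after MOD r6, r0, #17: r6=43%17=9
after NEG r2: r2=-(43)=-43
after ADD r6, r2, r2: r6=(-43)+(-43)=-86
after SUB r0, r6, r2: r0=(-86)-(-43)=-43
after LDR r2, [12]: r2=M[12]=23
after SUB r2, r6, r6: r2=(-86)-(-86)=0
halt.

22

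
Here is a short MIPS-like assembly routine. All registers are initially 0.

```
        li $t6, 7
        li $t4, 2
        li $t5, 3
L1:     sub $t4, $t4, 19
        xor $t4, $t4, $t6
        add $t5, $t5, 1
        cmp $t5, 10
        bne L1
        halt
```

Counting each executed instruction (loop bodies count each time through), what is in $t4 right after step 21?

-94

after li $t6, 7: $t6=7
after li $t4, 2: $t4=2
after li $t5, 3: $t5=3
after sub $t4, $t4, 19: $t4=2-19=-17
after xor $t4, $t4, $t6: $t4=(-17)^7=-24
after add $t5, $t5, 1: $t5=3+1=4
cmp $t5, 10  (cmp 4,10)
bne L1: taken
after sub $t4, $t4, 19: $t4=(-24)-19=-43
after xor $t4, $t4, $t6: $t4=(-43)^7=-46
after add $t5, $t5, 1: $t5=4+1=5
cmp $t5, 10  (cmp 5,10)
bne L1: taken
after sub $t4, $t4, 19: $t4=(-46)-19=-65
after xor $t4, $t4, $t6: $t4=(-65)^7=-72
after add $t5, $t5, 1: $t5=5+1=6
cmp $t5, 10  (cmp 6,10)
bne L1: taken
after sub $t4, $t4, 19: $t4=(-72)-19=-91
after xor $t4, $t4, $t6: $t4=(-91)^7=-94
after add $t5, $t5, 1: $t5=6+1=7
After step 21: $t4 = -94.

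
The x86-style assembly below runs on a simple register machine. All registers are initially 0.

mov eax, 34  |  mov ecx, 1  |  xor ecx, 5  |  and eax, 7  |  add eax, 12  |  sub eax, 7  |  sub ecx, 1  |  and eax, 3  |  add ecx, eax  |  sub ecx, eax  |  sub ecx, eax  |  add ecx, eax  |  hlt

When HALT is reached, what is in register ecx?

mov eax, 34 → eax=34
mov ecx, 1 → ecx=1
xor ecx, 5 → ecx=1^5=4
and eax, 7 → eax=34&7=2
add eax, 12 → eax=2+12=14
sub eax, 7 → eax=14-7=7
sub ecx, 1 → ecx=4-1=3
and eax, 3 → eax=7&3=3
add ecx, eax → ecx=3+3=6
sub ecx, eax → ecx=6-3=3
sub ecx, eax → ecx=3-3=0
add ecx, eax → ecx=0+3=3
halt.

3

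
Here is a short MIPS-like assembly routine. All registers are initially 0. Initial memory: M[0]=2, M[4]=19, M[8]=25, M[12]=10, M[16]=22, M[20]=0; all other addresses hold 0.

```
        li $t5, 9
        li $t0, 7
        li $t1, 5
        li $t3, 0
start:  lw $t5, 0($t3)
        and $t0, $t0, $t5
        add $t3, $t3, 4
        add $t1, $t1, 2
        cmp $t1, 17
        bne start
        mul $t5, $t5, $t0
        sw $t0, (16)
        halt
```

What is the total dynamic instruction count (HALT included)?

43

after li $t5, 9: $t5=9
after li $t0, 7: $t0=7
after li $t1, 5: $t1=5
after li $t3, 0: $t3=0
after lw $t5, 0($t3): $t5=M[0]=2
after and $t0, $t0, $t5: $t0=7&2=2
after add $t3, $t3, 4: $t3=0+4=4
after add $t1, $t1, 2: $t1=5+2=7
cmp $t1, 17  (cmp 7,17)
bne start: taken
after lw $t5, 0($t3): $t5=M[4]=19
after and $t0, $t0, $t5: $t0=2&19=2
after add $t3, $t3, 4: $t3=4+4=8
after add $t1, $t1, 2: $t1=7+2=9
cmp $t1, 17  (cmp 9,17)
bne start: taken
after lw $t5, 0($t3): $t5=M[8]=25
after and $t0, $t0, $t5: $t0=2&25=0
after add $t3, $t3, 4: $t3=8+4=12
after add $t1, $t1, 2: $t1=9+2=11
cmp $t1, 17  (cmp 11,17)
bne start: taken
after lw $t5, 0($t3): $t5=M[12]=10
after and $t0, $t0, $t5: $t0=0&10=0
after add $t3, $t3, 4: $t3=12+4=16
after add $t1, $t1, 2: $t1=11+2=13
cmp $t1, 17  (cmp 13,17)
bne start: taken
after lw $t5, 0($t3): $t5=M[16]=22
after and $t0, $t0, $t5: $t0=0&22=0
after add $t3, $t3, 4: $t3=16+4=20
after add $t1, $t1, 2: $t1=13+2=15
cmp $t1, 17  (cmp 15,17)
bne start: taken
after lw $t5, 0($t3): $t5=M[20]=0
after and $t0, $t0, $t5: $t0=0&0=0
after add $t3, $t3, 4: $t3=20+4=24
after add $t1, $t1, 2: $t1=15+2=17
cmp $t1, 17  (cmp 17,17)
bne start: not taken
after mul $t5, $t5, $t0: $t5=0*0=0
sw $t0, (16) → M[16]=0
halt.
Total executed instructions: 43.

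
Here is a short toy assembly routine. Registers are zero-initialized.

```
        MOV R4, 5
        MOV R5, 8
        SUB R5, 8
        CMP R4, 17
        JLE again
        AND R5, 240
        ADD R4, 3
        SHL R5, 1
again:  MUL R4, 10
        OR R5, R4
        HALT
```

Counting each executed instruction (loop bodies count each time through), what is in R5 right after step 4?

0

MOV R4, 5 → R4=5
MOV R5, 8 → R5=8
SUB R5, 8 → R5=8-8=0
CMP R4, 17  (cmp 5,17)
After step 4: R5 = 0.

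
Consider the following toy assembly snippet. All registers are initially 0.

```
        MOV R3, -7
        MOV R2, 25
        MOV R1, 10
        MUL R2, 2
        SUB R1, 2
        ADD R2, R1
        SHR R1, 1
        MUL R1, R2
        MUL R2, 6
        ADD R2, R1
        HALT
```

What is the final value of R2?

R3=-7
R2=25
R1=10
R2=25*2=50
R1=10-2=8
R2=50+8=58
R1=8>>1=4
R1=4*58=232
R2=58*6=348
R2=348+232=580
halt.

580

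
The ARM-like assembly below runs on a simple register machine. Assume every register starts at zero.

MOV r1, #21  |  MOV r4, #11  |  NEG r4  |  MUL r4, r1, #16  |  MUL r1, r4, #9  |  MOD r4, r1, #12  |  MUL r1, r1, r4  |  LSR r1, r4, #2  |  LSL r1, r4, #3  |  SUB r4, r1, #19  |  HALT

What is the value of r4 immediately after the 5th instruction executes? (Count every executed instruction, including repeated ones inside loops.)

after MOV r1, #21: r1=21
after MOV r4, #11: r4=11
after NEG r4: r4=-(11)=-11
after MUL r4, r1, #16: r4=21*16=336
after MUL r1, r4, #9: r1=336*9=3024
After step 5: r4 = 336.

336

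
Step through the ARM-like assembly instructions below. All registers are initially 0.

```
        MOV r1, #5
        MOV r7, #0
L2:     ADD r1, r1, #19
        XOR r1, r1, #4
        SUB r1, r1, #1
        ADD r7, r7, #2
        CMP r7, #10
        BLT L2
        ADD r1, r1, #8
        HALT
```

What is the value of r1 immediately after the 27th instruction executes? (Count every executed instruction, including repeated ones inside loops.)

MOV r1, #5 → r1=5
MOV r7, #0 → r7=0
ADD r1, r1, #19 → r1=5+19=24
XOR r1, r1, #4 → r1=24^4=28
SUB r1, r1, #1 → r1=28-1=27
ADD r7, r7, #2 → r7=0+2=2
CMP r7, #10  (cmp 2,10)
BLT L2: taken
ADD r1, r1, #19 → r1=27+19=46
XOR r1, r1, #4 → r1=46^4=42
SUB r1, r1, #1 → r1=42-1=41
ADD r7, r7, #2 → r7=2+2=4
CMP r7, #10  (cmp 4,10)
BLT L2: taken
ADD r1, r1, #19 → r1=41+19=60
XOR r1, r1, #4 → r1=60^4=56
SUB r1, r1, #1 → r1=56-1=55
ADD r7, r7, #2 → r7=4+2=6
CMP r7, #10  (cmp 6,10)
BLT L2: taken
ADD r1, r1, #19 → r1=55+19=74
XOR r1, r1, #4 → r1=74^4=78
SUB r1, r1, #1 → r1=78-1=77
ADD r7, r7, #2 → r7=6+2=8
CMP r7, #10  (cmp 8,10)
BLT L2: taken
ADD r1, r1, #19 → r1=77+19=96
After step 27: r1 = 96.

96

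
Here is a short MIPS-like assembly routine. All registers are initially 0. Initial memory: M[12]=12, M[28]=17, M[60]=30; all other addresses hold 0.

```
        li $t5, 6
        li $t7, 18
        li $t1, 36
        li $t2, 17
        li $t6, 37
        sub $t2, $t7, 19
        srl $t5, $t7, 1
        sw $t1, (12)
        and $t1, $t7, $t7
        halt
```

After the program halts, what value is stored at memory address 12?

36

after li $t5, 6: $t5=6
after li $t7, 18: $t7=18
after li $t1, 36: $t1=36
after li $t2, 17: $t2=17
after li $t6, 37: $t6=37
after sub $t2, $t7, 19: $t2=18-19=-1
after srl $t5, $t7, 1: $t5=18>>1=9
sw $t1, (12) → M[12]=36
after and $t1, $t7, $t7: $t1=18&18=18
halt.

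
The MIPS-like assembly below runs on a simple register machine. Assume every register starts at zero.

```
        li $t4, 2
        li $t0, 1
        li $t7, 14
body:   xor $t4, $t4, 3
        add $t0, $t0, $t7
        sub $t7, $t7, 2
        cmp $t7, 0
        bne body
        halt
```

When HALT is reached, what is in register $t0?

after li $t4, 2: $t4=2
after li $t0, 1: $t0=1
after li $t7, 14: $t7=14
after xor $t4, $t4, 3: $t4=2^3=1
after add $t0, $t0, $t7: $t0=1+14=15
after sub $t7, $t7, 2: $t7=14-2=12
cmp $t7, 0  (cmp 12,0)
bne body: taken
after xor $t4, $t4, 3: $t4=1^3=2
after add $t0, $t0, $t7: $t0=15+12=27
after sub $t7, $t7, 2: $t7=12-2=10
cmp $t7, 0  (cmp 10,0)
bne body: taken
after xor $t4, $t4, 3: $t4=2^3=1
after add $t0, $t0, $t7: $t0=27+10=37
after sub $t7, $t7, 2: $t7=10-2=8
cmp $t7, 0  (cmp 8,0)
bne body: taken
after xor $t4, $t4, 3: $t4=1^3=2
after add $t0, $t0, $t7: $t0=37+8=45
after sub $t7, $t7, 2: $t7=8-2=6
cmp $t7, 0  (cmp 6,0)
bne body: taken
after xor $t4, $t4, 3: $t4=2^3=1
after add $t0, $t0, $t7: $t0=45+6=51
after sub $t7, $t7, 2: $t7=6-2=4
cmp $t7, 0  (cmp 4,0)
bne body: taken
after xor $t4, $t4, 3: $t4=1^3=2
after add $t0, $t0, $t7: $t0=51+4=55
after sub $t7, $t7, 2: $t7=4-2=2
cmp $t7, 0  (cmp 2,0)
bne body: taken
after xor $t4, $t4, 3: $t4=2^3=1
after add $t0, $t0, $t7: $t0=55+2=57
after sub $t7, $t7, 2: $t7=2-2=0
cmp $t7, 0  (cmp 0,0)
bne body: not taken
halt.

57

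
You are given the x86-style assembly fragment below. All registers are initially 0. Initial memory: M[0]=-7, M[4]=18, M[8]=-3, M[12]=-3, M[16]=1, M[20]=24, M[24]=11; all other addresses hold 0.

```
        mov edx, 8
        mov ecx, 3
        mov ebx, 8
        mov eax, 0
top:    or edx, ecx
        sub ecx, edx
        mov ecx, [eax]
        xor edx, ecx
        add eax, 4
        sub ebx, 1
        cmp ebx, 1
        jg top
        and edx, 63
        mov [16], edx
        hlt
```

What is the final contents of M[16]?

52

edx=8
ecx=3
ebx=8
eax=0
edx=8|3=11
ecx=3-11=-8
ecx=M[0]=-7
edx=11^(-7)=-14
eax=0+4=4
ebx=8-1=7
cmp ebx, 1  (cmp 7,1)
jg top: taken
edx=(-14)|(-7)=-5
ecx=(-7)-(-5)=-2
ecx=M[4]=18
edx=(-5)^18=-23
eax=4+4=8
ebx=7-1=6
cmp ebx, 1  (cmp 6,1)
jg top: taken
edx=(-23)|18=-5
ecx=18-(-5)=23
ecx=M[8]=-3
edx=(-5)^(-3)=6
eax=8+4=12
ebx=6-1=5
cmp ebx, 1  (cmp 5,1)
jg top: taken
edx=6|(-3)=-1
ecx=(-3)-(-1)=-2
ecx=M[12]=-3
edx=(-1)^(-3)=2
eax=12+4=16
ebx=5-1=4
cmp ebx, 1  (cmp 4,1)
jg top: taken
edx=2|(-3)=-1
ecx=(-3)-(-1)=-2
ecx=M[16]=1
edx=(-1)^1=-2
eax=16+4=20
ebx=4-1=3
cmp ebx, 1  (cmp 3,1)
jg top: taken
edx=(-2)|1=-1
ecx=1-(-1)=2
ecx=M[20]=24
edx=(-1)^24=-25
eax=20+4=24
ebx=3-1=2
cmp ebx, 1  (cmp 2,1)
jg top: taken
edx=(-25)|24=-1
ecx=24-(-1)=25
ecx=M[24]=11
edx=(-1)^11=-12
eax=24+4=28
ebx=2-1=1
cmp ebx, 1  (cmp 1,1)
jg top: not taken
edx=(-12)&63=52
mov [16], edx → M[16]=52
halt.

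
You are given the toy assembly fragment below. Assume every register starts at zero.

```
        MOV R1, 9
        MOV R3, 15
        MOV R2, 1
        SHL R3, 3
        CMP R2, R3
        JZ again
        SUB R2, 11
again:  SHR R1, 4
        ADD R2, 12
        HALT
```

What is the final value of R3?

120

MOV R1, 9 → R1=9
MOV R3, 15 → R3=15
MOV R2, 1 → R2=1
SHL R3, 3 → R3=15<<3=120
CMP R2, R3  (cmp 1,120)
JZ again: not taken
SUB R2, 11 → R2=1-11=-10
SHR R1, 4 → R1=9>>4=0
ADD R2, 12 → R2=(-10)+12=2
halt.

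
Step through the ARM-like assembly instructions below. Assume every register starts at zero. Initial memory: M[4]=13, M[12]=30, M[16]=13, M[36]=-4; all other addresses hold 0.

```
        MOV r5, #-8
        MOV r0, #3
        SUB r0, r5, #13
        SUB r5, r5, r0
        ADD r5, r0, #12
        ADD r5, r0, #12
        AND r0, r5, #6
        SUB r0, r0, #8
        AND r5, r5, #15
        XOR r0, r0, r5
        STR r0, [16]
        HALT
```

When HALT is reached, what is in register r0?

-7

r5=-8
r0=3
r0=(-8)-13=-21
r5=(-8)-(-21)=13
r5=(-21)+12=-9
r5=(-21)+12=-9
r0=(-9)&6=6
r0=6-8=-2
r5=(-9)&15=7
r0=(-2)^7=-7
STR r0, [16] → M[16]=-7
halt.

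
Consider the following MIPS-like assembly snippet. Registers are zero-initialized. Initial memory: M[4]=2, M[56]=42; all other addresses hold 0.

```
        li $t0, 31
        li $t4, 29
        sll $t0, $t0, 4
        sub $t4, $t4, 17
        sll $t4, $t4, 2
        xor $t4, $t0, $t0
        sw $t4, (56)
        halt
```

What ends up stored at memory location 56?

after li $t0, 31: $t0=31
after li $t4, 29: $t4=29
after sll $t0, $t0, 4: $t0=31<<4=496
after sub $t4, $t4, 17: $t4=29-17=12
after sll $t4, $t4, 2: $t4=12<<2=48
after xor $t4, $t0, $t0: $t4=496^496=0
sw $t4, (56) → M[56]=0
halt.

0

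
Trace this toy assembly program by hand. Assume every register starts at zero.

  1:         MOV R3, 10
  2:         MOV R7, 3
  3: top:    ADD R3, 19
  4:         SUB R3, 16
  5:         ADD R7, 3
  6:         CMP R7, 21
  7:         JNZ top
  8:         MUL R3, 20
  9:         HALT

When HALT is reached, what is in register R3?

R3=10
R7=3
R3=10+19=29
R3=29-16=13
R7=3+3=6
CMP R7, 21  (cmp 6,21)
JNZ top: taken
R3=13+19=32
R3=32-16=16
R7=6+3=9
CMP R7, 21  (cmp 9,21)
JNZ top: taken
R3=16+19=35
R3=35-16=19
R7=9+3=12
CMP R7, 21  (cmp 12,21)
JNZ top: taken
R3=19+19=38
R3=38-16=22
R7=12+3=15
CMP R7, 21  (cmp 15,21)
JNZ top: taken
R3=22+19=41
R3=41-16=25
R7=15+3=18
CMP R7, 21  (cmp 18,21)
JNZ top: taken
R3=25+19=44
R3=44-16=28
R7=18+3=21
CMP R7, 21  (cmp 21,21)
JNZ top: not taken
R3=28*20=560
halt.

560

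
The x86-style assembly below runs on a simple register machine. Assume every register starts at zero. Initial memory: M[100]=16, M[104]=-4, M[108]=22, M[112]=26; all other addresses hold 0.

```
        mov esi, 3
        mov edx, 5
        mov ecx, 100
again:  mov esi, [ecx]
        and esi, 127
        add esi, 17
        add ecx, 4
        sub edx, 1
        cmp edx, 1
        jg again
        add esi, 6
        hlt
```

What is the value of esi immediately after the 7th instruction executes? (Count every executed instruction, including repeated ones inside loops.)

33

mov esi, 3 → esi=3
mov edx, 5 → edx=5
mov ecx, 100 → ecx=100
mov esi, [ecx] → esi=M[100]=16
and esi, 127 → esi=16&127=16
add esi, 17 → esi=16+17=33
add ecx, 4 → ecx=100+4=104
After step 7: esi = 33.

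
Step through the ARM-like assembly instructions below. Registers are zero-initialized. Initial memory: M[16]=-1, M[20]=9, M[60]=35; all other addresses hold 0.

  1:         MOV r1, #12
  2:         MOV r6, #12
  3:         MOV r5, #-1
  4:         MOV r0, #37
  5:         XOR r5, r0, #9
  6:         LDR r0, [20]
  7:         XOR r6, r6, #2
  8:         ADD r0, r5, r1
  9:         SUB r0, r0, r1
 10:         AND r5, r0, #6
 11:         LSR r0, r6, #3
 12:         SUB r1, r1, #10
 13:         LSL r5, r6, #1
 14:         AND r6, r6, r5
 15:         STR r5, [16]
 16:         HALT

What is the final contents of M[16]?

28

r1=12
r6=12
r5=-1
r0=37
r5=37^9=44
r0=M[20]=9
r6=12^2=14
r0=44+12=56
r0=56-12=44
r5=44&6=4
r0=14>>3=1
r1=12-10=2
r5=14<<1=28
r6=14&28=12
STR r5, [16] → M[16]=28
halt.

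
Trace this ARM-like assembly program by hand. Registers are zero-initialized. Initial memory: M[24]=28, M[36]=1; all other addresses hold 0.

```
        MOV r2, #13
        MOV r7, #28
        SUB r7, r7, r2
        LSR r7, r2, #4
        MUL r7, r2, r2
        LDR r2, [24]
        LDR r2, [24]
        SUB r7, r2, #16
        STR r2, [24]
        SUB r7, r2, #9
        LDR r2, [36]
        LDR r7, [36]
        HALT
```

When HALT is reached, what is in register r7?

1

r2=13
r7=28
r7=28-13=15
r7=13>>4=0
r7=13*13=169
r2=M[24]=28
r2=M[24]=28
r7=28-16=12
STR r2, [24] → M[24]=28
r7=28-9=19
r2=M[36]=1
r7=M[36]=1
halt.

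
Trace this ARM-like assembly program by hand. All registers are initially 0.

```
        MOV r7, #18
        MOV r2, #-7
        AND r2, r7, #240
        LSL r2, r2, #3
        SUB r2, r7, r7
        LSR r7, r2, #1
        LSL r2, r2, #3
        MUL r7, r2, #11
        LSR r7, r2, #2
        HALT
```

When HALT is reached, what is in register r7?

0

after MOV r7, #18: r7=18
after MOV r2, #-7: r2=-7
after AND r2, r7, #240: r2=18&240=16
after LSL r2, r2, #3: r2=16<<3=128
after SUB r2, r7, r7: r2=18-18=0
after LSR r7, r2, #1: r7=0>>1=0
after LSL r2, r2, #3: r2=0<<3=0
after MUL r7, r2, #11: r7=0*11=0
after LSR r7, r2, #2: r7=0>>2=0
halt.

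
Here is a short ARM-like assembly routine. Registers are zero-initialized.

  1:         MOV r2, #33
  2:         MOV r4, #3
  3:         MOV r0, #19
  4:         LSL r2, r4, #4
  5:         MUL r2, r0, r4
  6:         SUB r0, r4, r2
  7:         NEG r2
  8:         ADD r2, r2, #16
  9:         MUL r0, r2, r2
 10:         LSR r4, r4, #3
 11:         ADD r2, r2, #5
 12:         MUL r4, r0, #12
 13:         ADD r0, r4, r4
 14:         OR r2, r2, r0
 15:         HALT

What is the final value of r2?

-36

MOV r2, #33 → r2=33
MOV r4, #3 → r4=3
MOV r0, #19 → r0=19
LSL r2, r4, #4 → r2=3<<4=48
MUL r2, r0, r4 → r2=19*3=57
SUB r0, r4, r2 → r0=3-57=-54
NEG r2 → r2=-(57)=-57
ADD r2, r2, #16 → r2=(-57)+16=-41
MUL r0, r2, r2 → r0=(-41)*(-41)=1681
LSR r4, r4, #3 → r4=3>>3=0
ADD r2, r2, #5 → r2=(-41)+5=-36
MUL r4, r0, #12 → r4=1681*12=20172
ADD r0, r4, r4 → r0=20172+20172=40344
OR r2, r2, r0 → r2=(-36)|40344=-36
halt.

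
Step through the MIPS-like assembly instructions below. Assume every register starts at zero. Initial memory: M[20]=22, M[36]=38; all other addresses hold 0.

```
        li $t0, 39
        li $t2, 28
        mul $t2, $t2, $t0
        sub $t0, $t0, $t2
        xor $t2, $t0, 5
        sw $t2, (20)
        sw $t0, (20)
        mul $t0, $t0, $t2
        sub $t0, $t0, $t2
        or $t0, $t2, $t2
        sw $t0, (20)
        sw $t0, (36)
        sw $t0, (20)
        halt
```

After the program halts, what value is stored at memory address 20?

-1050

$t0=39
$t2=28
$t2=28*39=1092
$t0=39-1092=-1053
$t2=(-1053)^5=-1050
sw $t2, (20) → M[20]=-1050
sw $t0, (20) → M[20]=-1053
$t0=(-1053)*(-1050)=1105650
$t0=1105650-(-1050)=1106700
$t0=(-1050)|(-1050)=-1050
sw $t0, (20) → M[20]=-1050
sw $t0, (36) → M[36]=-1050
sw $t0, (20) → M[20]=-1050
halt.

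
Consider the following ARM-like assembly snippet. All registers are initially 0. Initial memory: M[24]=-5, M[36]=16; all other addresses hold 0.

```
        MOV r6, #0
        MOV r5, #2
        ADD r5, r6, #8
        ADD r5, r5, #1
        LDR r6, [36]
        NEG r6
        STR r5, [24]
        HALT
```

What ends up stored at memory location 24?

9

after MOV r6, #0: r6=0
after MOV r5, #2: r5=2
after ADD r5, r6, #8: r5=0+8=8
after ADD r5, r5, #1: r5=8+1=9
after LDR r6, [36]: r6=M[36]=16
after NEG r6: r6=-(16)=-16
STR r5, [24] → M[24]=9
halt.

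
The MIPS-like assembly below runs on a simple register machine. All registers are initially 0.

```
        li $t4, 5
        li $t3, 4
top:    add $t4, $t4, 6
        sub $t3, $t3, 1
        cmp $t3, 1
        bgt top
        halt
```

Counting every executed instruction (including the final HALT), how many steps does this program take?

$t4=5
$t3=4
$t4=5+6=11
$t3=4-1=3
cmp $t3, 1  (cmp 3,1)
bgt top: taken
$t4=11+6=17
$t3=3-1=2
cmp $t3, 1  (cmp 2,1)
bgt top: taken
$t4=17+6=23
$t3=2-1=1
cmp $t3, 1  (cmp 1,1)
bgt top: not taken
halt.
Total executed instructions: 15.

15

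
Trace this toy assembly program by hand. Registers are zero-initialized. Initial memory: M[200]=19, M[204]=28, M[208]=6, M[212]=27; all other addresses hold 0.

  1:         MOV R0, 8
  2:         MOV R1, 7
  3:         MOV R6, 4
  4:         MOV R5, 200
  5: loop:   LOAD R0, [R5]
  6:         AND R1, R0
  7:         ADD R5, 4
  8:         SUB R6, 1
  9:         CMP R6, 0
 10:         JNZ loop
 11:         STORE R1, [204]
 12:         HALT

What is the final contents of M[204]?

R0=8
R1=7
R6=4
R5=200
R0=M[200]=19
R1=7&19=3
R5=200+4=204
R6=4-1=3
CMP R6, 0  (cmp 3,0)
JNZ loop: taken
R0=M[204]=28
R1=3&28=0
R5=204+4=208
R6=3-1=2
CMP R6, 0  (cmp 2,0)
JNZ loop: taken
R0=M[208]=6
R1=0&6=0
R5=208+4=212
R6=2-1=1
CMP R6, 0  (cmp 1,0)
JNZ loop: taken
R0=M[212]=27
R1=0&27=0
R5=212+4=216
R6=1-1=0
CMP R6, 0  (cmp 0,0)
JNZ loop: not taken
STORE R1, [204] → M[204]=0
halt.

0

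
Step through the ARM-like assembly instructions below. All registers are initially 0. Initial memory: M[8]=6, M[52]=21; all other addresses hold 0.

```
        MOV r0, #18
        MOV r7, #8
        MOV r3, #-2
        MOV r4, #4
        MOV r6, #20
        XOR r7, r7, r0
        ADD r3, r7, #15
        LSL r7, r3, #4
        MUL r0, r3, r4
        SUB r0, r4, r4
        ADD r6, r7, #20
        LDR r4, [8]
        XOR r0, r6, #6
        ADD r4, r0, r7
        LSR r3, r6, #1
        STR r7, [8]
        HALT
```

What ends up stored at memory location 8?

MOV r0, #18 → r0=18
MOV r7, #8 → r7=8
MOV r3, #-2 → r3=-2
MOV r4, #4 → r4=4
MOV r6, #20 → r6=20
XOR r7, r7, r0 → r7=8^18=26
ADD r3, r7, #15 → r3=26+15=41
LSL r7, r3, #4 → r7=41<<4=656
MUL r0, r3, r4 → r0=41*4=164
SUB r0, r4, r4 → r0=4-4=0
ADD r6, r7, #20 → r6=656+20=676
LDR r4, [8] → r4=M[8]=6
XOR r0, r6, #6 → r0=676^6=674
ADD r4, r0, r7 → r4=674+656=1330
LSR r3, r6, #1 → r3=676>>1=338
STR r7, [8] → M[8]=656
halt.

656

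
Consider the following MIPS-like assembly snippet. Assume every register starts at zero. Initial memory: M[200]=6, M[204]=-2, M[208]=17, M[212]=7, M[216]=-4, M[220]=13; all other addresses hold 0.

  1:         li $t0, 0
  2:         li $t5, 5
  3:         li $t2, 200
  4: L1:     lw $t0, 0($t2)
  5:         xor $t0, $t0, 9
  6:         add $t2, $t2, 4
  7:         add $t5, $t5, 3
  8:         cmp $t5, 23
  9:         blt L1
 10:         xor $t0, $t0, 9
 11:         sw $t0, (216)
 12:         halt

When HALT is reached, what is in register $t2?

$t0=0
$t5=5
$t2=200
$t0=M[200]=6
$t0=6^9=15
$t2=200+4=204
$t5=5+3=8
cmp $t5, 23  (cmp 8,23)
blt L1: taken
$t0=M[204]=-2
$t0=(-2)^9=-9
$t2=204+4=208
$t5=8+3=11
cmp $t5, 23  (cmp 11,23)
blt L1: taken
$t0=M[208]=17
$t0=17^9=24
$t2=208+4=212
$t5=11+3=14
cmp $t5, 23  (cmp 14,23)
blt L1: taken
$t0=M[212]=7
$t0=7^9=14
$t2=212+4=216
$t5=14+3=17
cmp $t5, 23  (cmp 17,23)
blt L1: taken
$t0=M[216]=-4
$t0=(-4)^9=-11
$t2=216+4=220
$t5=17+3=20
cmp $t5, 23  (cmp 20,23)
blt L1: taken
$t0=M[220]=13
$t0=13^9=4
$t2=220+4=224
$t5=20+3=23
cmp $t5, 23  (cmp 23,23)
blt L1: not taken
$t0=4^9=13
sw $t0, (216) → M[216]=13
halt.

224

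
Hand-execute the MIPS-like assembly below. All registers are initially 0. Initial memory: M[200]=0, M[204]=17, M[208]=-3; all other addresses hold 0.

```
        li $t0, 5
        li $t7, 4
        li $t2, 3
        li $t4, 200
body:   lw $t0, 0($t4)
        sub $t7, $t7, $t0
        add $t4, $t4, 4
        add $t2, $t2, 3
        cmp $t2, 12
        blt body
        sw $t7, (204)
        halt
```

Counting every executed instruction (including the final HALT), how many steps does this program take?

24

$t0=5
$t7=4
$t2=3
$t4=200
$t0=M[200]=0
$t7=4-0=4
$t4=200+4=204
$t2=3+3=6
cmp $t2, 12  (cmp 6,12)
blt body: taken
$t0=M[204]=17
$t7=4-17=-13
$t4=204+4=208
$t2=6+3=9
cmp $t2, 12  (cmp 9,12)
blt body: taken
$t0=M[208]=-3
$t7=(-13)-(-3)=-10
$t4=208+4=212
$t2=9+3=12
cmp $t2, 12  (cmp 12,12)
blt body: not taken
sw $t7, (204) → M[204]=-10
halt.
Total executed instructions: 24.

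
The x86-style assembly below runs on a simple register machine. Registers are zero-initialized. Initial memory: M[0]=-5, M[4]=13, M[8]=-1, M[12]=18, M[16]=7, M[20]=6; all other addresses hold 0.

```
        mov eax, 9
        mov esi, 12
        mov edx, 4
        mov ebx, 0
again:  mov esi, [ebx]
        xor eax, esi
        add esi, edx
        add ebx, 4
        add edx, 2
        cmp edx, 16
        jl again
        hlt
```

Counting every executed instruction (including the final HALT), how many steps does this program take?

47

mov eax, 9 → eax=9
mov esi, 12 → esi=12
mov edx, 4 → edx=4
mov ebx, 0 → ebx=0
mov esi, [ebx] → esi=M[0]=-5
xor eax, esi → eax=9^(-5)=-14
add esi, edx → esi=(-5)+4=-1
add ebx, 4 → ebx=0+4=4
add edx, 2 → edx=4+2=6
cmp edx, 16  (cmp 6,16)
jl again: taken
mov esi, [ebx] → esi=M[4]=13
xor eax, esi → eax=(-14)^13=-1
add esi, edx → esi=13+6=19
add ebx, 4 → ebx=4+4=8
add edx, 2 → edx=6+2=8
cmp edx, 16  (cmp 8,16)
jl again: taken
mov esi, [ebx] → esi=M[8]=-1
xor eax, esi → eax=(-1)^(-1)=0
add esi, edx → esi=(-1)+8=7
add ebx, 4 → ebx=8+4=12
add edx, 2 → edx=8+2=10
cmp edx, 16  (cmp 10,16)
jl again: taken
mov esi, [ebx] → esi=M[12]=18
xor eax, esi → eax=0^18=18
add esi, edx → esi=18+10=28
add ebx, 4 → ebx=12+4=16
add edx, 2 → edx=10+2=12
cmp edx, 16  (cmp 12,16)
jl again: taken
mov esi, [ebx] → esi=M[16]=7
xor eax, esi → eax=18^7=21
add esi, edx → esi=7+12=19
add ebx, 4 → ebx=16+4=20
add edx, 2 → edx=12+2=14
cmp edx, 16  (cmp 14,16)
jl again: taken
mov esi, [ebx] → esi=M[20]=6
xor eax, esi → eax=21^6=19
add esi, edx → esi=6+14=20
add ebx, 4 → ebx=20+4=24
add edx, 2 → edx=14+2=16
cmp edx, 16  (cmp 16,16)
jl again: not taken
halt.
Total executed instructions: 47.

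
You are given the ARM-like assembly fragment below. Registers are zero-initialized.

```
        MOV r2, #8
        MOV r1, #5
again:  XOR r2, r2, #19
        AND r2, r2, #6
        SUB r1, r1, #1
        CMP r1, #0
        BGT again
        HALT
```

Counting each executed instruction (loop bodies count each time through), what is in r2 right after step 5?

2

after MOV r2, #8: r2=8
after MOV r1, #5: r1=5
after XOR r2, r2, #19: r2=8^19=27
after AND r2, r2, #6: r2=27&6=2
after SUB r1, r1, #1: r1=5-1=4
After step 5: r2 = 2.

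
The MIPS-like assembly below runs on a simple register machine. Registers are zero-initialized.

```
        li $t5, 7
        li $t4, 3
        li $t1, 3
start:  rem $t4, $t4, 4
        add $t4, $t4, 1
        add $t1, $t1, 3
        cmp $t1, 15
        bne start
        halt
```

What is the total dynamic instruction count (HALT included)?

after li $t5, 7: $t5=7
after li $t4, 3: $t4=3
after li $t1, 3: $t1=3
after rem $t4, $t4, 4: $t4=3%4=3
after add $t4, $t4, 1: $t4=3+1=4
after add $t1, $t1, 3: $t1=3+3=6
cmp $t1, 15  (cmp 6,15)
bne start: taken
after rem $t4, $t4, 4: $t4=4%4=0
after add $t4, $t4, 1: $t4=0+1=1
after add $t1, $t1, 3: $t1=6+3=9
cmp $t1, 15  (cmp 9,15)
bne start: taken
after rem $t4, $t4, 4: $t4=1%4=1
after add $t4, $t4, 1: $t4=1+1=2
after add $t1, $t1, 3: $t1=9+3=12
cmp $t1, 15  (cmp 12,15)
bne start: taken
after rem $t4, $t4, 4: $t4=2%4=2
after add $t4, $t4, 1: $t4=2+1=3
after add $t1, $t1, 3: $t1=12+3=15
cmp $t1, 15  (cmp 15,15)
bne start: not taken
halt.
Total executed instructions: 24.

24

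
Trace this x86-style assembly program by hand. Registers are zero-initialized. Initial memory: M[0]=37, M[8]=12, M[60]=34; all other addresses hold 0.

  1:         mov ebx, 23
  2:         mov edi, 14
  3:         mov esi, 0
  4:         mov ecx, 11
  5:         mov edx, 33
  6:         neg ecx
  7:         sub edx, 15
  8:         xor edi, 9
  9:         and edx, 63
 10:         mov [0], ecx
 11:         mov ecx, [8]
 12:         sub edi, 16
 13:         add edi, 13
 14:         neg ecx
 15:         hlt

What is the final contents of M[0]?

ebx=23
edi=14
esi=0
ecx=11
edx=33
ecx=-(11)=-11
edx=33-15=18
edi=14^9=7
edx=18&63=18
mov [0], ecx → M[0]=-11
ecx=M[8]=12
edi=7-16=-9
edi=(-9)+13=4
ecx=-(12)=-12
halt.

-11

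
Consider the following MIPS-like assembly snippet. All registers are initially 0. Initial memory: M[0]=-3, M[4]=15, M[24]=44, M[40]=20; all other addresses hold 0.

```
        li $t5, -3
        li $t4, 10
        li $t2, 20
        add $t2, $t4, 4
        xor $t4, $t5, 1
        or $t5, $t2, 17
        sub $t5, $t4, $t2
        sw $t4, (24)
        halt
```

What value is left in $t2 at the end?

14

li $t5, -3 → $t5=-3
li $t4, 10 → $t4=10
li $t2, 20 → $t2=20
add $t2, $t4, 4 → $t2=10+4=14
xor $t4, $t5, 1 → $t4=(-3)^1=-4
or $t5, $t2, 17 → $t5=14|17=31
sub $t5, $t4, $t2 → $t5=(-4)-14=-18
sw $t4, (24) → M[24]=-4
halt.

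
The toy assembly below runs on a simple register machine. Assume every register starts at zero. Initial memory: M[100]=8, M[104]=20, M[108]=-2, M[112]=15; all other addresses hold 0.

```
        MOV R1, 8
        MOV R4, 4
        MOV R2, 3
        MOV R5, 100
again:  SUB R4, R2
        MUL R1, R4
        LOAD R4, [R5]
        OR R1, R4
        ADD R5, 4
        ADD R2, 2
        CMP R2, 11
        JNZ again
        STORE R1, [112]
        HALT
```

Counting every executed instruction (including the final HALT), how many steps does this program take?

38

R1=8
R4=4
R2=3
R5=100
R4=4-3=1
R1=8*1=8
R4=M[100]=8
R1=8|8=8
R5=100+4=104
R2=3+2=5
CMP R2, 11  (cmp 5,11)
JNZ again: taken
R4=8-5=3
R1=8*3=24
R4=M[104]=20
R1=24|20=28
R5=104+4=108
R2=5+2=7
CMP R2, 11  (cmp 7,11)
JNZ again: taken
R4=20-7=13
R1=28*13=364
R4=M[108]=-2
R1=364|(-2)=-2
R5=108+4=112
R2=7+2=9
CMP R2, 11  (cmp 9,11)
JNZ again: taken
R4=(-2)-9=-11
R1=(-2)*(-11)=22
R4=M[112]=15
R1=22|15=31
R5=112+4=116
R2=9+2=11
CMP R2, 11  (cmp 11,11)
JNZ again: not taken
STORE R1, [112] → M[112]=31
halt.
Total executed instructions: 38.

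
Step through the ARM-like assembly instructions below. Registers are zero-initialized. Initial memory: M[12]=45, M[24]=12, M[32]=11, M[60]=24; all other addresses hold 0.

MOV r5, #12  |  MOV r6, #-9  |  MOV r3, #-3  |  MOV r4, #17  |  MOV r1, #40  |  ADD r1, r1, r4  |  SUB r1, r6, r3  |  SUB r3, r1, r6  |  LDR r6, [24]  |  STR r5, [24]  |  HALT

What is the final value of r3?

MOV r5, #12 → r5=12
MOV r6, #-9 → r6=-9
MOV r3, #-3 → r3=-3
MOV r4, #17 → r4=17
MOV r1, #40 → r1=40
ADD r1, r1, r4 → r1=40+17=57
SUB r1, r6, r3 → r1=(-9)-(-3)=-6
SUB r3, r1, r6 → r3=(-6)-(-9)=3
LDR r6, [24] → r6=M[24]=12
STR r5, [24] → M[24]=12
halt.

3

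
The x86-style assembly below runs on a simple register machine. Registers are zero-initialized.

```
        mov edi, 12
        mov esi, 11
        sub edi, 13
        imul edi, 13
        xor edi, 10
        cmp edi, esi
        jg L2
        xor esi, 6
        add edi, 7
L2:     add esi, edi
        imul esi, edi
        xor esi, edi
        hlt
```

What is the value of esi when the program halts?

edi=12
esi=11
edi=12-13=-1
edi=(-1)*13=-13
edi=(-13)^10=-7
cmp edi, esi  (cmp -7,11)
jg L2: not taken
esi=11^6=13
edi=(-7)+7=0
esi=13+0=13
esi=13*0=0
esi=0^0=0
halt.

0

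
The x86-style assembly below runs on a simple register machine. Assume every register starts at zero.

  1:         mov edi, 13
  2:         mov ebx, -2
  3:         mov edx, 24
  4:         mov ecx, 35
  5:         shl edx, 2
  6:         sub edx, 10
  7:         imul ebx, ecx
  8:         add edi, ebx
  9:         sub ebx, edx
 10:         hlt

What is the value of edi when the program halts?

edi=13
ebx=-2
edx=24
ecx=35
edx=24<<2=96
edx=96-10=86
ebx=(-2)*35=-70
edi=13+(-70)=-57
ebx=(-70)-86=-156
halt.

-57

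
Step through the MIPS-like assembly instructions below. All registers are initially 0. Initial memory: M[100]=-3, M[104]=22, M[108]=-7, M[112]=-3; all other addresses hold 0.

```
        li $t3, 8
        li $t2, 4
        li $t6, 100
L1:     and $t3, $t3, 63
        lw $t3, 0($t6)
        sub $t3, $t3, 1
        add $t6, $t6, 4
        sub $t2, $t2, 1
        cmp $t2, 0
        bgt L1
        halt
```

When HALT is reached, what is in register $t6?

li $t3, 8 → $t3=8
li $t2, 4 → $t2=4
li $t6, 100 → $t6=100
and $t3, $t3, 63 → $t3=8&63=8
lw $t3, 0($t6) → $t3=M[100]=-3
sub $t3, $t3, 1 → $t3=(-3)-1=-4
add $t6, $t6, 4 → $t6=100+4=104
sub $t2, $t2, 1 → $t2=4-1=3
cmp $t2, 0  (cmp 3,0)
bgt L1: taken
and $t3, $t3, 63 → $t3=(-4)&63=60
lw $t3, 0($t6) → $t3=M[104]=22
sub $t3, $t3, 1 → $t3=22-1=21
add $t6, $t6, 4 → $t6=104+4=108
sub $t2, $t2, 1 → $t2=3-1=2
cmp $t2, 0  (cmp 2,0)
bgt L1: taken
and $t3, $t3, 63 → $t3=21&63=21
lw $t3, 0($t6) → $t3=M[108]=-7
sub $t3, $t3, 1 → $t3=(-7)-1=-8
add $t6, $t6, 4 → $t6=108+4=112
sub $t2, $t2, 1 → $t2=2-1=1
cmp $t2, 0  (cmp 1,0)
bgt L1: taken
and $t3, $t3, 63 → $t3=(-8)&63=56
lw $t3, 0($t6) → $t3=M[112]=-3
sub $t3, $t3, 1 → $t3=(-3)-1=-4
add $t6, $t6, 4 → $t6=112+4=116
sub $t2, $t2, 1 → $t2=1-1=0
cmp $t2, 0  (cmp 0,0)
bgt L1: not taken
halt.

116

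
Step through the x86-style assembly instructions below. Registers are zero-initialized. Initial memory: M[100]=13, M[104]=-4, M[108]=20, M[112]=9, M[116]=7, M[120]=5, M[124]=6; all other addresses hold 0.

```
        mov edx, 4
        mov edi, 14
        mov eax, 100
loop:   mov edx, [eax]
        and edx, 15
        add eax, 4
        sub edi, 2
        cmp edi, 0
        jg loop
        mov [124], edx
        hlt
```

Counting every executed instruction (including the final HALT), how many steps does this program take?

after mov edx, 4: edx=4
after mov edi, 14: edi=14
after mov eax, 100: eax=100
after mov edx, [eax]: edx=M[100]=13
after and edx, 15: edx=13&15=13
after add eax, 4: eax=100+4=104
after sub edi, 2: edi=14-2=12
cmp edi, 0  (cmp 12,0)
jg loop: taken
after mov edx, [eax]: edx=M[104]=-4
after and edx, 15: edx=(-4)&15=12
after add eax, 4: eax=104+4=108
after sub edi, 2: edi=12-2=10
cmp edi, 0  (cmp 10,0)
jg loop: taken
after mov edx, [eax]: edx=M[108]=20
after and edx, 15: edx=20&15=4
after add eax, 4: eax=108+4=112
after sub edi, 2: edi=10-2=8
cmp edi, 0  (cmp 8,0)
jg loop: taken
after mov edx, [eax]: edx=M[112]=9
after and edx, 15: edx=9&15=9
after add eax, 4: eax=112+4=116
after sub edi, 2: edi=8-2=6
cmp edi, 0  (cmp 6,0)
jg loop: taken
after mov edx, [eax]: edx=M[116]=7
after and edx, 15: edx=7&15=7
after add eax, 4: eax=116+4=120
after sub edi, 2: edi=6-2=4
cmp edi, 0  (cmp 4,0)
jg loop: taken
after mov edx, [eax]: edx=M[120]=5
after and edx, 15: edx=5&15=5
after add eax, 4: eax=120+4=124
after sub edi, 2: edi=4-2=2
cmp edi, 0  (cmp 2,0)
jg loop: taken
after mov edx, [eax]: edx=M[124]=6
after and edx, 15: edx=6&15=6
after add eax, 4: eax=124+4=128
after sub edi, 2: edi=2-2=0
cmp edi, 0  (cmp 0,0)
jg loop: not taken
mov [124], edx → M[124]=6
halt.
Total executed instructions: 47.

47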